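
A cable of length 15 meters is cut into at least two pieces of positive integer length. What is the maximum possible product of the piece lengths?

Define f[k] = max over 1≤i<k of i · max(k−i, f[k−i]); the inner max lets the remainder stay uncut if that's better.
f[2] = 1·max(1,0) = 1·1 = 1
f[3] = max(1·2, 2·1) = 2
f[4] = max(1·3, 2·2, 3·1) = 4
f[5] = max(1·4, 2·3, 3·2, 4·1) = 6
f[6] = max(1·6, 2·4, 3·3, 4·2, 5·1) = 9
f[7] = max(1·9, 2·6, 3·4, 4·3, 5·2, 6·1) = 12
f[8] = max(1·12, 2·9, 3·6, …, 6·2, 7·1) = 18
f[9] = max(1·18, 2·12, 3·9, …, 7·2, 8·1) = 27
f[10] = max(1·27, 2·18, 3·12, …, 8·2, 9·1) = 36
f[11] = max(1·36, 2·27, 3·18, …, 9·2, 10·1) = 54
f[12] = max(1·54, 2·36, 3·27, …, 10·2, 11·1) = 81
f[13] = max(1·81, 2·54, 3·36, …, 11·2, 12·1) = 108
f[14] = max(1·108, 2·81, 3·54, …, 12·2, 13·1) = 162
f[15] = max(1·162, 2·108, 3·81, …, 13·2, 14·1) = 243
One optimal split: 3 + 3 + 3 + 3 + 3; product 3·3·3·3·3 = 243.

243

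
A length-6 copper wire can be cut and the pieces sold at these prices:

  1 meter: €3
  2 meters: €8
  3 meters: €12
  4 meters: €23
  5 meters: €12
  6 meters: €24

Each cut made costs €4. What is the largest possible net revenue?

Build v[k] bottom-up: v[k] = max over allowed piece i of (p[i] + v[k−i]) − 4 per cut.
v[1] = 3
v[2] = 8
v[3] = 12
v[4] = 23
v[5] = 22  (first piece 1, then v[4]=23)
v[6] = 27  (first piece 2, then v[4]=23)
One optimal plan: pieces 4 + 2 (1 cut) → €31 − €4 = €27.

27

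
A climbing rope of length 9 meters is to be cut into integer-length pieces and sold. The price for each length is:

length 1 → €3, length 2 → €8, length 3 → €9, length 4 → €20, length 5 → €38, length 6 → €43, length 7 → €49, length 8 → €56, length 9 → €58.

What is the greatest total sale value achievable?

59

Consider every possible first cut. best[k] is the best of p[i]+best[k−i] over all sellable i≤k.
best[1] = 3
best[2] = max(3+3, 8+0) = 8
best[3] = max(3+8, 8+3, 9+0) = 11
best[4] = max(3+11, 8+8, 9+3, 20+0) = 20
best[5] = max(3+20, 8+11, 9+8, 20+3, 38+0) = 38
best[6] = max(3+38, 8+20, 9+11, 20+8, 38+3, 43+0) = 43
best[7] = max(3+43, 8+38, 9+20, …, 43+3, 49+0) = 49
best[8] = max(3+49, 8+43, 9+38, …, 49+3, 56+0) = 56
best[9] = max(3+56, 8+49, 9+43, …, 56+3, 58+0) = 59
One optimal cutting: 8 + 1 → €56 + €3 = €59.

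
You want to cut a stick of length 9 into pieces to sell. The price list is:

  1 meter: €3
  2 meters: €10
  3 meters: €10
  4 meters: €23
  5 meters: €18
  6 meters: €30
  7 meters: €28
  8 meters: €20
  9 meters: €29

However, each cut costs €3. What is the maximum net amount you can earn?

Let v[k] be the best obtainable value from length k. For each k, try every first piece i and keep the best of price[i] + v[k−i] minus the 3 cut fee when i<k.
v[1] = 3
v[2] = max(3+3-3, 10+0) = 10
v[3] = max(3+10-3, 10+3-3, 10+0) = 10
v[4] = max(3+10-3, 10+10-3, 10+3-3, 23+0) = 23
v[5] = max(3+23-3, 10+10-3, 10+10-3, 23+3-3, 18+0) = 23
v[6] = max(3+23-3, 10+23-3, 10+10-3, 23+10-3, 18+3-3, 30+0) = 30
v[7] = max(3+30-3, 10+23-3, 10+23-3, …, 30+3-3, 28+0) = 30
v[8] = max(3+30-3, 10+30-3, 10+23-3, …, 28+3-3, 20+0) = 43
v[9] = max(3+43-3, 10+30-3, 10+30-3, …, 20+3-3, 29+0) = 43
One optimal plan: pieces 4 + 4 + 1 (2 cuts) → €49 − €6 = €43.

43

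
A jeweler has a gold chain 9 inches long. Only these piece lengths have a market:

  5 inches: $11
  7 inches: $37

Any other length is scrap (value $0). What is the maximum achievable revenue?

Let best[k] be the best obtainable value from length k. For each k, try every first piece i and keep the best of price[i] + best[k−i].
best[1] = 0
best[2] = 0
best[3] = 0
best[4] = 0
best[5] = 11
best[6] = 11
best[7] = max(11+0, 37+0) = 37
best[8] = max(11+0, 37+0) = 37
best[9] = max(11+0, 37+0) = 37
One optimal cutting: pieces 7 with 2 inches of scrap → $37.

37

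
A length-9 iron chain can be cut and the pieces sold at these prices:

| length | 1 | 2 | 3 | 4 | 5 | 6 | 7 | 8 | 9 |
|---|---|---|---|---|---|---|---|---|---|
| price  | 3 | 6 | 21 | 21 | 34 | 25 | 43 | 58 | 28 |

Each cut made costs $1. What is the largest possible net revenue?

61

Consider every possible first cut. r[k] is the best of p[i]+r[k−i] over all sellable i≤k, charging 1 whenever i<k.
r[1] = 3
r[2] = max(3+3-1, 6+0) = 6
r[3] = max(3+6-1, 6+3-1, 21+0) = 21
r[4] = max(3+21-1, 6+6-1, 21+3-1, 21+0) = 23
r[5] = max(3+23-1, 6+21-1, 21+6-1, 21+3-1, 34+0) = 34
r[6] = max(3+34-1, 6+23-1, 21+21-1, 21+6-1, 34+3-1, 25+0) = 41
r[7] = max(3+41-1, 6+34-1, 21+23-1, …, 25+3-1, 43+0) = 43
r[8] = max(3+43-1, 6+41-1, 21+34-1, …, 43+3-1, 58+0) = 58
r[9] = max(3+58-1, 6+43-1, 21+41-1, …, 58+3-1, 28+0) = 61
One optimal plan: pieces 3 + 3 + 3 (2 cuts) → $63 − $2 = $61.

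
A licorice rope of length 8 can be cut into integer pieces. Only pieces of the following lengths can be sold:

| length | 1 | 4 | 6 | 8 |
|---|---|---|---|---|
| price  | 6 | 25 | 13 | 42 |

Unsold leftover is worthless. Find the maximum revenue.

50

Build best[k] bottom-up: best[k] = max over allowed piece i of (p[i] + best[k−i]).
best[1] = 6
best[2] = 12  (first piece 1, then best[1]=6)
best[3] = 18  (first piece 1, then best[2]=12)
best[4] = max(6+18, 25+0) = 25
best[5] = max(6+25, 25+6) = 31
best[6] = max(6+31, 25+12, 13+0) = 37
best[7] = max(6+37, 25+18, 13+6) = 43
best[8] = max(6+43, 25+25, 13+12, 42+0) = 50
One optimal cutting: 4 + 4 → ¢50.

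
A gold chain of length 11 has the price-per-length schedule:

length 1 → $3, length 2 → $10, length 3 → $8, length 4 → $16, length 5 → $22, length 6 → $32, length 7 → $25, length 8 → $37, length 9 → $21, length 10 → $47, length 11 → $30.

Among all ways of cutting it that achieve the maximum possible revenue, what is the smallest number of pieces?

Let r[k] be the best obtainable value from length k. For each k, try every first piece i and keep the best of price[i] + r[k−i].
r[1] = 3
r[2] = 10
r[3] = 13  (first piece 1, then r[2]=10)
r[4] = 20  (first piece 2, then r[2]=10)
r[5] = 23  (first piece 1, then r[4]=20)
r[6] = 32
r[7] = 35  (first piece 1, then r[6]=32)
r[8] = 42  (first piece 2, then r[6]=32)
r[9] = 45  (first piece 1, then r[8]=42)
r[10] = 52  (first piece 2, then r[8]=42)
r[11] = 55  (first piece 1, then r[10]=52)
Maximum revenue is $55.
Now minimize piece count subject to staying optimal: for each k, pieces[k] = 1 + min over i with p[i]+r[k−i]=r[k] of pieces[k−i].
pieces[8] = 2
pieces[9] = 3
pieces[10] = 3
pieces[11] = 4

4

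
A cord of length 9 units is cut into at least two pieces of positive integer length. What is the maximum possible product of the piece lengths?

27

Let m[k] be the best product for length k (with at least one cut). For each first piece i, the rest contributes max(k−i, m[k−i]).
m[2] = 1×max(1,0) = 1×1 = 1
m[3] = 1×max(2,1) = 1×2 = 2
m[4] = 2×max(2,1) = 2×2 = 4
m[5] = 2×max(3,2) = 2×3 = 6
m[6] = 3×max(3,2) = 3×3 = 9
m[7] = 2×max(5,6) = 2×6 = 12
m[8] = 2×max(6,9) = 2×9 = 18
m[9] = 3×max(6,9) = 3×9 = 27
One optimal split: 3 + 3 + 3; product 3×3×3 = 27.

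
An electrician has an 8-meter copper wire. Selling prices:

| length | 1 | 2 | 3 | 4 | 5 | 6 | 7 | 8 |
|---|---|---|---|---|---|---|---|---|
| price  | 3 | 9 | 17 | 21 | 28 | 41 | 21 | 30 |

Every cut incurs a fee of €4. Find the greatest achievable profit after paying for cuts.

Let r[k] be the best obtainable value from length k. For each k, try every first piece i and keep the best of price[i] + r[k−i] minus the 4 cut fee when i<k.
r[1] = 3
r[2] = 9
r[3] = 17
r[4] = 21
r[5] = 28
r[6] = 41
r[7] = 40  (first piece 1, then r[6]=41)
r[8] = 46  (first piece 2, then r[6]=41)
One optimal plan: pieces 6 + 2 (1 cut) → €50 − €4 = €46.

46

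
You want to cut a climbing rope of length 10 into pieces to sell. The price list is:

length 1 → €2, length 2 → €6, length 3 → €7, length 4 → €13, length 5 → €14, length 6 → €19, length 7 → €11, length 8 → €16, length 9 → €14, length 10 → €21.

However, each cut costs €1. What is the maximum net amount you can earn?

31

Consider every possible first cut. v[k] is the best of p[i]+v[k−i] over all sellable i≤k, charging 1 whenever i<k.
v[1] = 2
v[2] = 6
v[3] = 7  (first piece 1, then v[2]=6)
v[4] = 13
v[5] = 14  (first piece 1, then v[4]=13)
v[6] = 19
v[7] = 20  (first piece 1, then v[6]=19)
v[8] = 25  (first piece 4, then v[4]=13)
v[9] = 26  (first piece 1, then v[8]=25)
v[10] = 31  (first piece 4, then v[6]=19)
One optimal plan: pieces 6 + 4 (1 cut) → €32 − €1 = €31.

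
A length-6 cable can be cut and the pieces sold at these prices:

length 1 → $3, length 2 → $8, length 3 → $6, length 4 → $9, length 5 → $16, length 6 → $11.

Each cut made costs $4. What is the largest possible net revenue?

16

Build r[k] bottom-up: r[k] = max over allowed piece i of (p[i] + r[k−i]) − 4 per cut.
r[1] = 3
r[2] = 8
r[3] = 7  (first piece 1, then r[2]=8)
r[4] = 12  (first piece 2, then r[2]=8)
r[5] = 16
r[6] = 16  (first piece 2, then r[4]=12)
One optimal plan: pieces 2 + 2 + 2 (2 cuts) → $24 − $8 = $16.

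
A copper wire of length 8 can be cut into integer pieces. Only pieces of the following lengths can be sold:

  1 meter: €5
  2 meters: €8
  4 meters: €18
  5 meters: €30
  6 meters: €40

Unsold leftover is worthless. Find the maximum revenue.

50

Consider every possible first cut. f[k] is the best of p[i]+f[k−i] over all sellable i≤k.
f[1] = 5
f[2] = max(5+5, 8+0) = 10
f[3] = max(5+10, 8+5) = 15
f[4] = max(5+15, 8+10, 18+0) = 20
f[5] = max(5+20, 8+15, 18+5, 30+0) = 30
f[6] = max(5+30, 8+20, 18+10, 30+5, 40+0) = 40
f[7] = max(5+40, 8+30, 18+15, 30+10, 40+5) = 45
f[8] = max(5+45, 8+40, 18+20, 30+15, 40+10) = 50
One optimal cutting: 6 + 1 + 1 → €50.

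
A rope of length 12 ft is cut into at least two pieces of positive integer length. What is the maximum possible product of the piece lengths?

Let P[k] be the best product for length k (with at least one cut). For each first piece i, the rest contributes max(k−i, P[k−i]).
Small cases: P[2]=1, P[3]=2, P[4]=4.
P[5] = 2·max(3,2) = 2·3 = 6
P[6] = 3·max(3,2) = 3·3 = 9
P[7] = 2·max(5,6) = 2·6 = 12
P[8] = 2·max(6,9) = 2·9 = 18
P[9] = 3·max(6,9) = 3·9 = 27
P[10] = 2·max(8,18) = 2·18 = 36
P[11] = 2·max(9,27) = 2·27 = 54
P[12] = 3·max(9,27) = 3·27 = 81
One optimal split: 3 + 3 + 3 + 3; product 3·3·3·3 = 81.

81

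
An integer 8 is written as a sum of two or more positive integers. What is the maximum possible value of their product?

18

Fill prod[k] for k=2..8: at each k try every first piece i and multiply by the better of (k−i) uncut or prod[k−i].
prod[2] = 1·max(1,0) = 1·1 = 1
prod[3] = max(1·2, 2·1) = 2
prod[4] = max(1·3, 2·2, 3·1) = 4
prod[5] = max(1·4, 2·3, 3·2, 4·1) = 6
prod[6] = max(1·6, 2·4, 3·3, 4·2, 5·1) = 9
prod[7] = max(1·9, 2·6, 3·4, 4·3, 5·2, 6·1) = 12
prod[8] = max(1·12, 2·9, 3·6, …, 6·2, 7·1) = 18
One optimal split: 3 + 3 + 2; product 3·3·2 = 18.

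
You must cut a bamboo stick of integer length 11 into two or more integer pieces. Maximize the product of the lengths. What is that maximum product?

Define g[k] = max over 1≤i<k of i · max(k−i, g[k−i]); the inner max lets the remainder stay uncut if that's better.
g[2] = 1*max(1,0) = 1*1 = 1
g[3] = max(1*2, 2*1) = 2
g[4] = max(1*3, 2*2, 3*1) = 4
g[5] = max(1*4, 2*3, 3*2, 4*1) = 6
g[6] = max(1*6, 2*4, 3*3, 4*2, 5*1) = 9
g[7] = max(1*9, 2*6, 3*4, 4*3, 5*2, 6*1) = 12
g[8] = max(1*12, 2*9, 3*6, …, 6*2, 7*1) = 18
g[9] = max(1*18, 2*12, 3*9, …, 7*2, 8*1) = 27
g[10] = max(1*27, 2*18, 3*12, …, 8*2, 9*1) = 36
g[11] = max(1*36, 2*27, 3*18, …, 9*2, 10*1) = 54
One optimal split: 3 + 3 + 3 + 2; product 3*3*3*2 = 54.

54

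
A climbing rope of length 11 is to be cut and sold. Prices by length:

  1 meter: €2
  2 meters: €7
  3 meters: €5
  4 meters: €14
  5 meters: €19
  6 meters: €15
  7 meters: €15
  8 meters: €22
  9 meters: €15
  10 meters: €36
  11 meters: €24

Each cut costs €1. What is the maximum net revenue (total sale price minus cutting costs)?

38

Build v[k] bottom-up: v[k] = max over allowed piece i of (p[i] + v[k−i]) − 1 per cut.
v[1] = 2
v[2] = 7
v[3] = 8  (first piece 1, then v[2]=7)
v[4] = 14
v[5] = 19
v[6] = 20  (first piece 1, then v[5]=19)
v[7] = 25  (first piece 2, then v[5]=19)
v[8] = 27  (first piece 4, then v[4]=14)
v[9] = 32  (first piece 4, then v[5]=19)
v[10] = 37  (first piece 5, then v[5]=19)
v[11] = 38  (first piece 1, then v[10]=37)
One optimal plan: pieces 5 + 5 + 1 (2 cuts) → €40 − €2 = €38.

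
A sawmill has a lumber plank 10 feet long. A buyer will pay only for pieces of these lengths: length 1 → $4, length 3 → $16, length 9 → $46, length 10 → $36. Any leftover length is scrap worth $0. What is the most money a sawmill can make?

52

Consider every possible first cut. r[k] is the best of p[i]+r[k−i] over all sellable i≤k.
r[1] = 4
r[2] = 8  (first piece 1, then r[1]=4)
r[3] = 16
r[4] = 20  (first piece 1, then r[3]=16)
r[5] = 24  (first piece 1, then r[4]=20)
r[6] = 32  (first piece 3, then r[3]=16)
r[7] = 36  (first piece 1, then r[6]=32)
r[8] = 40  (first piece 1, then r[7]=36)
r[9] = 48  (first piece 3, then r[6]=32)
r[10] = 52  (first piece 1, then r[9]=48)
One optimal cutting: 3 + 3 + 3 + 1 → $52.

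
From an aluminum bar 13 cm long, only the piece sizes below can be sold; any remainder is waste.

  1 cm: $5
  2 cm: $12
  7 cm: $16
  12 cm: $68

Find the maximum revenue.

Let r[k] be the best obtainable value from length k. For each k, try every first piece i and keep the best of price[i] + r[k−i].
r[1] = 5
r[2] = 12
r[3] = 17  (first piece 1, then r[2]=12)
r[4] = 24  (first piece 2, then r[2]=12)
r[5] = 29  (first piece 1, then r[4]=24)
r[6] = 36  (first piece 2, then r[4]=24)
r[7] = 41  (first piece 1, then r[6]=36)
r[8] = 48  (first piece 2, then r[6]=36)
r[9] = 53  (first piece 1, then r[8]=48)
r[10] = 60  (first piece 2, then r[8]=48)
r[11] = 65  (first piece 1, then r[10]=60)
r[12] = 72  (first piece 2, then r[10]=60)
r[13] = 77  (first piece 1, then r[12]=72)
One optimal cutting: 2 + 2 + 2 + 2 + 2 + 2 + 1 → $77.

77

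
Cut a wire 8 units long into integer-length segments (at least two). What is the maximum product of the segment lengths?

Fill m[k] for k=2..8: at each k try every first piece i and multiply by the better of (k−i) uncut or m[k−i].
m[2] = 1·max(1,0) = 1·1 = 1
m[3] = 1·max(2,1) = 1·2 = 2
m[4] = 2·max(2,1) = 2·2 = 4
m[5] = 2·max(3,2) = 2·3 = 6
m[6] = 3·max(3,2) = 3·3 = 9
m[7] = 2·max(5,6) = 2·6 = 12
m[8] = 2·max(6,9) = 2·9 = 18
One optimal split: 3 + 3 + 2; product 3·3·2 = 18.

18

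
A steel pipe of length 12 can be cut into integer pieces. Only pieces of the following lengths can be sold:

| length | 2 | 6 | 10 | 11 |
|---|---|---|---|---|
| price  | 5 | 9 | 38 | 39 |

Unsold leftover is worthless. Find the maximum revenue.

43

Consider every possible first cut. f[k] is the best of p[i]+f[k−i] over all sellable i≤k.
f[1] = 0
f[2] = 5
f[3] = 5
f[4] = 10  (first piece 2, then f[2]=5)
f[5] = 10
f[6] = 15  (first piece 2, then f[4]=10)
f[7] = 15
f[8] = 20  (first piece 2, then f[6]=15)
f[9] = 20
f[10] = 38
f[11] = 39
f[12] = 43  (first piece 2, then f[10]=38)
One optimal cutting: 10 + 2 → $43.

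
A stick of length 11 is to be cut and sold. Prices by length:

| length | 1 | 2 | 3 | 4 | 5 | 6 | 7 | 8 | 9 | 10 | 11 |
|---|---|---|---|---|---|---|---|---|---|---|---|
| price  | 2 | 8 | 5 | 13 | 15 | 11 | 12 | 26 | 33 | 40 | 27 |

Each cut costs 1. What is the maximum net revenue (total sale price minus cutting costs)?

41

Build net[k] bottom-up: net[k] = max over allowed piece i of (p[i] + net[k−i]) − 1 per cut.
net[1] = 2
net[2] = 8
net[3] = 9  (first piece 1, then net[2]=8)
net[4] = 15  (first piece 2, then net[2]=8)
net[5] = 16  (first piece 1, then net[4]=15)
net[6] = 22  (first piece 2, then net[4]=15)
net[7] = 23  (first piece 1, then net[6]=22)
net[8] = 29  (first piece 2, then net[6]=22)
net[9] = 33
net[10] = 40
net[11] = 41  (first piece 1, then net[10]=40)
One optimal plan: pieces 10 + 1 (1 cut) → 42 − 1 = 41.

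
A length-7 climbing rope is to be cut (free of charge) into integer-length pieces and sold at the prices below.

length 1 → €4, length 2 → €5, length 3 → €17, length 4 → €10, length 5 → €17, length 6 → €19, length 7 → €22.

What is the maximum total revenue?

38

Build R[k] bottom-up: R[k] = max over allowed piece i of (p[i] + R[k−i]).
R[1] = 4
R[2] = max(4+4, 5+0) = 8
R[3] = max(4+8, 5+4, 17+0) = 17
R[4] = max(4+17, 5+8, 17+4, 10+0) = 21
R[5] = max(4+21, 5+17, 17+8, 10+4, 17+0) = 25
R[6] = max(4+25, 5+21, 17+17, 10+8, 17+4, 19+0) = 34
R[7] = max(4+34, 5+25, 17+21, …, 19+4, 22+0) = 38
One optimal cutting: 3 + 3 + 1 → €17 + €17 + €4 = €38.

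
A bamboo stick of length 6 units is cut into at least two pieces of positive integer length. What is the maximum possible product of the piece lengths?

Define g[k] = max over 1≤i<k of i · max(k−i, g[k−i]); the inner max lets the remainder stay uncut if that's better.
g[2] = 1*max(1,0) = 1*1 = 1
g[3] = max(1*2, 2*1) = 2
g[4] = max(1*3, 2*2, 3*1) = 4
g[5] = max(1*4, 2*3, 3*2, 4*1) = 6
g[6] = max(1*6, 2*4, 3*3, 4*2, 5*1) = 9
One optimal split: 3 + 3; product 3*3 = 9.

9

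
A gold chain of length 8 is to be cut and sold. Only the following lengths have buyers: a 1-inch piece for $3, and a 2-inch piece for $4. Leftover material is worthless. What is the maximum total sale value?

Consider every possible first cut. best[k] is the best of p[i]+best[k−i] over all sellable i≤k.
best[1] = 3
best[2] = max(3+3, 4+0) = 6
best[3] = max(3+6, 4+3) = 9
best[4] = max(3+9, 4+6) = 12
best[5] = max(3+12, 4+9) = 15
best[6] = max(3+15, 4+12) = 18
best[7] = max(3+18, 4+15) = 21
best[8] = max(3+21, 4+18) = 24
One optimal cutting: 1 + 1 + 1 + 1 + 1 + 1 + 1 + 1 → $24.

24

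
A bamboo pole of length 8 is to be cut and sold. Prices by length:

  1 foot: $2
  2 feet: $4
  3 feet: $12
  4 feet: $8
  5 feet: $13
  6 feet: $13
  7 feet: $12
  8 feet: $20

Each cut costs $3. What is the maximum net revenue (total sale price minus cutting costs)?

Let v[k] be the best obtainable value from length k. For each k, try every first piece i and keep the best of price[i] + v[k−i] minus the 3 cut fee when i<k.
v[1] = 2
v[2] = max(2+2-3, 4+0) = 4
v[3] = max(2+4-3, 4+2-3, 12+0) = 12
v[4] = max(2+12-3, 4+4-3, 12+2-3, 8+0) = 11
v[5] = max(2+11-3, 4+12-3, 12+4-3, 8+2-3, 13+0) = 13
v[6] = max(2+13-3, 4+11-3, 12+12-3, 8+4-3, 13+2-3, 13+0) = 21
v[7] = max(2+21-3, 4+13-3, 12+11-3, …, 13+2-3, 12+0) = 20
v[8] = max(2+20-3, 4+21-3, 12+13-3, …, 12+2-3, 20+0) = 22
One optimal plan: pieces 3 + 3 + 2 (2 cuts) → $28 − $6 = $22.

22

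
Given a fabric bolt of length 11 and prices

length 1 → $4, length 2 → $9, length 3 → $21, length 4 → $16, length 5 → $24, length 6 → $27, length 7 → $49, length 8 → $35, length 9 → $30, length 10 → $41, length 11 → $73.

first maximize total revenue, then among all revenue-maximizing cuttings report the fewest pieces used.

Consider every possible first cut. r[k] is the best of p[i]+r[k−i] over all sellable i≤k.
r[1] = 4
r[2] = 9
r[3] = 21
r[4] = 25  (first piece 1, then r[3]=21)
r[5] = 30  (first piece 2, then r[3]=21)
r[6] = 42  (first piece 3, then r[3]=21)
r[7] = 49
r[8] = 53  (first piece 1, then r[7]=49)
r[9] = 63  (first piece 3, then r[6]=42)
r[10] = 70  (first piece 3, then r[7]=49)
r[11] = 74  (first piece 1, then r[10]=70)
Maximum revenue is $74.
Now minimize piece count subject to staying optimal: for each k, pieces[k] = 1 + min over i with p[i]+r[k−i]=r[k] of pieces[k−i].
pieces[8] = 2
pieces[9] = 3
pieces[10] = 2
pieces[11] = 3

3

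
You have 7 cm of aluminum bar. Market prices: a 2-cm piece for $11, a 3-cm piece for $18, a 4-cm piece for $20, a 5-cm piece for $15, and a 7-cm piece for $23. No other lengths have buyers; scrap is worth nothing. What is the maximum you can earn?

40

Let best[k] be the best obtainable value from length k. For each k, try every first piece i and keep the best of price[i] + best[k−i].
best[1] = 0
best[2] = 11
best[3] = 18
best[4] = 22  (first piece 2, then best[2]=11)
best[5] = 29  (first piece 2, then best[3]=18)
best[6] = 36  (first piece 3, then best[3]=18)
best[7] = 40  (first piece 2, then best[5]=29)
One optimal cutting: 3 + 2 + 2 → $40.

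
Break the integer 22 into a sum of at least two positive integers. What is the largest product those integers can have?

2916

Define m[k] = max over 1≤i<k of i · max(k−i, m[k−i]); the inner max lets the remainder stay uncut if that's better.
m[2] = 1·max(1,0) = 1·1 = 1
m[3] = max(1·2, 2·1) = 2
m[4] = max(1·3, 2·2, 3·1) = 4
m[5] = max(1·4, 2·3, 3·2, 4·1) = 6
m[6] = max(1·6, 2·4, 3·3, 4·2, 5·1) = 9
m[7] = max(1·9, 2·6, 3·4, 4·3, 5·2, 6·1) = 12
m[8] = max(1·12, 2·9, 3·6, …, 6·2, 7·1) = 18
m[9] = max(1·18, 2·12, 3·9, …, 7·2, 8·1) = 27
m[10] = max(1·27, 2·18, 3·12, …, 8·2, 9·1) = 36
m[11] = max(1·36, 2·27, 3·18, …, 9·2, 10·1) = 54
m[12] = max(1·54, 2·36, 3·27, …, 10·2, 11·1) = 81
m[13] = max(1·81, 2·54, 3·36, …, 11·2, 12·1) = 108
m[14] = max(1·108, 2·81, 3·54, …, 12·2, 13·1) = 162
m[15] = max(1·162, 2·108, 3·81, …, 13·2, 14·1) = 243
m[16] = max(1·243, 2·162, 3·108, …, 14·2, 15·1) = 324
m[17] = max(1·324, 2·243, 3·162, …, 15·2, 16·1) = 486
m[18] = max(1·486, 2·324, 3·243, …, 16·2, 17·1) = 729
m[19] = max(1·729, 2·486, 3·324, …, 17·2, 18·1) = 972
m[20] = max(1·972, 2·729, 3·486, …, 18·2, 19·1) = 1458
m[21] = max(1·1458, 2·972, 3·729, …, 19·2, 20·1) = 2187
m[22] = max(1·2187, 2·1458, 3·972, …, 20·2, 21·1) = 2916
One optimal split: 3 + 3 + 3 + 3 + 3 + 3 + 2 + 2; product 3·3·3·3·3·3·2·2 = 2916.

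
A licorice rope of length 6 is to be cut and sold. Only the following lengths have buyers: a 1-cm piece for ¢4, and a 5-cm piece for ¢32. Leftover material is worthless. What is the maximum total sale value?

36

Let r[k] be the best obtainable value from length k. For each k, try every first piece i and keep the best of price[i] + r[k−i].
r[1] = 4
r[2] = 8  (first piece 1, then r[1]=4)
r[3] = 12  (first piece 1, then r[2]=8)
r[4] = 16  (first piece 1, then r[3]=12)
r[5] = 32
r[6] = 36  (first piece 1, then r[5]=32)
One optimal cutting: 5 + 1 → ¢36.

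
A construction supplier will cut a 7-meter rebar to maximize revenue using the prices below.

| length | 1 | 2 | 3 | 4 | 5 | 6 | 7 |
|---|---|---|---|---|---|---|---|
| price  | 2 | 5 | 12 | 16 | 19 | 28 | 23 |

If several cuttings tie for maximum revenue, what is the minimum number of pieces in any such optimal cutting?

2

Let r[k] be the best obtainable value from length k. For each k, try every first piece i and keep the best of price[i] + r[k−i].
r[1] = 2
r[2] = 5
r[3] = 12
r[4] = 16
r[5] = 19
r[6] = 28
r[7] = 30  (first piece 1, then r[6]=28)
Maximum revenue is ₹30.
Now minimize piece count subject to staying optimal: for each k, pieces[k] = 1 + min over i with p[i]+r[k−i]=r[k] of pieces[k−i].
pieces[4] = 1
pieces[5] = 1
pieces[6] = 1
pieces[7] = 2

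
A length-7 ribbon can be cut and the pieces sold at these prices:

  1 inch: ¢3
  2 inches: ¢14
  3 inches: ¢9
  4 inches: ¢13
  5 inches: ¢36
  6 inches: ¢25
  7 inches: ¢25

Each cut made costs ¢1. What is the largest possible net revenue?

49

Build net[k] bottom-up: net[k] = max over allowed piece i of (p[i] + net[k−i]) − 1 per cut.
net[1] = 3
net[2] = max(3+3-1, 14+0) = 14
net[3] = max(3+14-1, 14+3-1, 9+0) = 16
net[4] = max(3+16-1, 14+14-1, 9+3-1, 13+0) = 27
net[5] = max(3+27-1, 14+16-1, 9+14-1, 13+3-1, 36+0) = 36
net[6] = max(3+36-1, 14+27-1, 9+16-1, 13+14-1, 36+3-1, 25+0) = 40
net[7] = max(3+40-1, 14+36-1, 9+27-1, …, 25+3-1, 25+0) = 49
One optimal plan: pieces 5 + 2 (1 cut) → ¢50 − ¢1 = ¢49.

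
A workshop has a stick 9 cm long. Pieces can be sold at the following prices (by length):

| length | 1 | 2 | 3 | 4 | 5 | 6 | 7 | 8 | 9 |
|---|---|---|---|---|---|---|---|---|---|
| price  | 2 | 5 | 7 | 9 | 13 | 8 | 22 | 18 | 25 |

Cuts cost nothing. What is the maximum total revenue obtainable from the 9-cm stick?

27

Consider every possible first cut. v[k] is the best of p[i]+v[k−i] over all sellable i≤k.
v[1] = 2
v[2] = 5
v[3] = 7  (first piece 1, then v[2]=5)
v[4] = 10  (first piece 2, then v[2]=5)
v[5] = 13
v[6] = 15  (first piece 1, then v[5]=13)
v[7] = 22
v[8] = 24  (first piece 1, then v[7]=22)
v[9] = 27  (first piece 2, then v[7]=22)
One optimal cutting: 7 + 2 → €22 + €5 = €27.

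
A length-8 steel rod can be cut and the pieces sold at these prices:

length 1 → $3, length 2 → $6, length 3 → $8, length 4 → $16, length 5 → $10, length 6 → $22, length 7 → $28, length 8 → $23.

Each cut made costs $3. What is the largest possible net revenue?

29

Let r[k] be the best obtainable value from length k. For each k, try every first piece i and keep the best of price[i] + r[k−i] minus the 3 cut fee when i<k.
r[1] = 3
r[2] = 6
r[3] = 8
r[4] = 16
r[5] = 16  (first piece 1, then r[4]=16)
r[6] = 22
r[7] = 28
r[8] = 29  (first piece 4, then r[4]=16)
One optimal plan: pieces 4 + 4 (1 cut) → $32 − $3 = $29.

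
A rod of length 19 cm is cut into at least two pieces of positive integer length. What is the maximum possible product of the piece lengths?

Let prod[k] be the best product for length k (with at least one cut). For each first piece i, the rest contributes max(k−i, prod[k−i]).
prod[2] = 1×max(1,0) = 1×1 = 1
prod[3] = 1×max(2,1) = 1×2 = 2
prod[4] = 2×max(2,1) = 2×2 = 4
prod[5] = 2×max(3,2) = 2×3 = 6
prod[6] = 3×max(3,2) = 3×3 = 9
prod[7] = 2×max(5,6) = 2×6 = 12
prod[8] = 2×max(6,9) = 2×9 = 18
prod[9] = 3×max(6,9) = 3×9 = 27
prod[10] = 2×max(8,18) = 2×18 = 36
prod[11] = 2×max(9,27) = 2×27 = 54
prod[12] = 3×max(9,27) = 3×27 = 81
prod[13] = 2×max(11,54) = 2×54 = 108
prod[14] = 2×max(12,81) = 2×81 = 162
prod[15] = 3×max(12,81) = 3×81 = 243
prod[16] = 2×max(14,162) = 2×162 = 324
prod[17] = 2×max(15,243) = 2×243 = 486
prod[18] = 3×max(15,243) = 3×243 = 729
prod[19] = 2×max(17,486) = 2×486 = 972
One optimal split: 3 + 3 + 3 + 3 + 3 + 2 + 2; product 3×3×3×3×3×2×2 = 972.

972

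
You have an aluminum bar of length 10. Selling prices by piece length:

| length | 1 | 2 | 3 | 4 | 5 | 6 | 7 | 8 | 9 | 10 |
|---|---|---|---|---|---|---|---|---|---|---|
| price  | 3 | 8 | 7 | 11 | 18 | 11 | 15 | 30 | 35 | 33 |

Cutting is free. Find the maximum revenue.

40

Build R[k] bottom-up: R[k] = max over allowed piece i of (p[i] + R[k−i]).
R[1] = 3
R[2] = max(3+3, 8+0) = 8
R[3] = max(3+8, 8+3, 7+0) = 11
R[4] = max(3+11, 8+8, 7+3, 11+0) = 16
R[5] = max(3+16, 8+11, 7+8, 11+3, 18+0) = 19
R[6] = max(3+19, 8+16, 7+11, 11+8, 18+3, 11+0) = 24
R[7] = max(3+24, 8+19, 7+16, …, 11+3, 15+0) = 27
R[8] = max(3+27, 8+24, 7+19, …, 15+3, 30+0) = 32
R[9] = max(3+32, 8+27, 7+24, …, 30+3, 35+0) = 35
R[10] = max(3+35, 8+32, 7+27, …, 35+3, 33+0) = 40
One optimal cutting: 2 + 2 + 2 + 2 + 2 → $8 + $8 + $8 + $8 + $8 = $40.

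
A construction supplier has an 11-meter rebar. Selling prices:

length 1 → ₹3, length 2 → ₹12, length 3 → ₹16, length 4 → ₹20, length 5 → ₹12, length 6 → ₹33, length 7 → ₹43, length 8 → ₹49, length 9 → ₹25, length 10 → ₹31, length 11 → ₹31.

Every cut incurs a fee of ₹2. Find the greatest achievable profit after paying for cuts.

63

Build v[k] bottom-up: v[k] = max over allowed piece i of (p[i] + v[k−i]) − 2 per cut.
v[1] = 3
v[2] = max(3+3-2, 12+0) = 12
v[3] = max(3+12-2, 12+3-2, 16+0) = 16
v[4] = max(3+16-2, 12+12-2, 16+3-2, 20+0) = 22
v[5] = max(3+22-2, 12+16-2, 16+12-2, 20+3-2, 12+0) = 26
v[6] = max(3+26-2, 12+22-2, 16+16-2, 20+12-2, 12+3-2, 33+0) = 33
v[7] = max(3+33-2, 12+26-2, 16+22-2, …, 33+3-2, 43+0) = 43
v[8] = max(3+43-2, 12+33-2, 16+26-2, …, 43+3-2, 49+0) = 49
v[9] = max(3+49-2, 12+43-2, 16+33-2, …, 49+3-2, 25+0) = 53
v[10] = max(3+53-2, 12+49-2, 16+43-2, …, 25+3-2, 31+0) = 59
v[11] = max(3+59-2, 12+53-2, 16+49-2, …, 31+3-2, 31+0) = 63
One optimal plan: pieces 7 + 2 + 2 (2 cuts) → ₹67 − ₹4 = ₹63.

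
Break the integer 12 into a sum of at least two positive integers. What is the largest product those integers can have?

Fill P[k] for k=2..12: at each k try every first piece i and multiply by the better of (k−i) uncut or P[k−i].
P[2] = 1·max(1,0) = 1·1 = 1
P[3] = 1·max(2,1) = 1·2 = 2
P[4] = 2·max(2,1) = 2·2 = 4
P[5] = 2·max(3,2) = 2·3 = 6
P[6] = 3·max(3,2) = 3·3 = 9
P[7] = 2·max(5,6) = 2·6 = 12
P[8] = 2·max(6,9) = 2·9 = 18
P[9] = 3·max(6,9) = 3·9 = 27
P[10] = 2·max(8,18) = 2·18 = 36
P[11] = 2·max(9,27) = 2·27 = 54
P[12] = 3·max(9,27) = 3·27 = 81
One optimal split: 3 + 3 + 3 + 3; product 3·3·3·3 = 81.

81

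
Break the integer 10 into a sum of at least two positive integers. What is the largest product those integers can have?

Fill f[k] for k=2..10: at each k try every first piece i and multiply by the better of (k−i) uncut or f[k−i].
f[2] = 1×max(1,0) = 1×1 = 1
f[3] = 1×max(2,1) = 1×2 = 2
f[4] = 2×max(2,1) = 2×2 = 4
f[5] = 2×max(3,2) = 2×3 = 6
f[6] = 3×max(3,2) = 3×3 = 9
f[7] = 2×max(5,6) = 2×6 = 12
f[8] = 2×max(6,9) = 2×9 = 18
f[9] = 3×max(6,9) = 3×9 = 27
f[10] = 2×max(8,18) = 2×18 = 36
One optimal split: 3 + 3 + 2 + 2; product 3×3×2×2 = 36.

36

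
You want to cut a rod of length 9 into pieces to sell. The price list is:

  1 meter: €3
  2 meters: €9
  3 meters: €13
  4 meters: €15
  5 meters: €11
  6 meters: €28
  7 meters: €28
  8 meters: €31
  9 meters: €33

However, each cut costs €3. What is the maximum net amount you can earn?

38

Build net[k] bottom-up: net[k] = max over allowed piece i of (p[i] + net[k−i]) − 3 per cut.
net[1] = 3
net[2] = max(3+3-3, 9+0) = 9
net[3] = max(3+9-3, 9+3-3, 13+0) = 13
net[4] = max(3+13-3, 9+9-3, 13+3-3, 15+0) = 15
net[5] = max(3+15-3, 9+13-3, 13+9-3, 15+3-3, 11+0) = 19
net[6] = max(3+19-3, 9+15-3, 13+13-3, 15+9-3, 11+3-3, 28+0) = 28
net[7] = max(3+28-3, 9+19-3, 13+15-3, …, 28+3-3, 28+0) = 28
net[8] = max(3+28-3, 9+28-3, 13+19-3, …, 28+3-3, 31+0) = 34
net[9] = max(3+34-3, 9+28-3, 13+28-3, …, 31+3-3, 33+0) = 38
One optimal plan: pieces 6 + 3 (1 cut) → €41 − €3 = €38.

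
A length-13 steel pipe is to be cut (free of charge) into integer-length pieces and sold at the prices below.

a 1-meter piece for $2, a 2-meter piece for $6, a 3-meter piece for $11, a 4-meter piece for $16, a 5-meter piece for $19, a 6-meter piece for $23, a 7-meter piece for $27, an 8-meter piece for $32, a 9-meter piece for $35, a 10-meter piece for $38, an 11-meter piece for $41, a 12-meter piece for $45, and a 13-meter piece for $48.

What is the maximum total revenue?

Build R[k] bottom-up: R[k] = max over allowed piece i of (p[i] + R[k−i]).
R[1] = 2
R[2] = 6
R[3] = 11
R[4] = 16
R[5] = 19
R[6] = 23
R[7] = 27  (first piece 3, then R[4]=16)
R[8] = 32  (first piece 4, then R[4]=16)
R[9] = 35  (first piece 4, then R[5]=19)
R[10] = 39  (first piece 4, then R[6]=23)
R[11] = 43  (first piece 3, then R[8]=32)
R[12] = 48  (first piece 4, then R[8]=32)
R[13] = 51  (first piece 4, then R[9]=35)
One optimal cutting: 5 + 4 + 4 → $19 + $16 + $16 = $51.

51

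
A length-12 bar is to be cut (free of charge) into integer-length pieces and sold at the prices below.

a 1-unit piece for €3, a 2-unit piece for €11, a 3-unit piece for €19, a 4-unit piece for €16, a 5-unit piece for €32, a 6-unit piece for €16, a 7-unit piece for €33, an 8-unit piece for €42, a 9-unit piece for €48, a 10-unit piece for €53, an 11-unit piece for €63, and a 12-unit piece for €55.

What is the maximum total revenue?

Consider every possible first cut. r[k] is the best of p[i]+r[k−i] over all sellable i≤k.
r[1] = 3
r[2] = 11
r[3] = 19
r[4] = 22  (first piece 1, then r[3]=19)
r[5] = 32
r[6] = 38  (first piece 3, then r[3]=19)
r[7] = 43  (first piece 2, then r[5]=32)
r[8] = 51  (first piece 3, then r[5]=32)
r[9] = 57  (first piece 3, then r[6]=38)
r[10] = 64  (first piece 5, then r[5]=32)
r[11] = 70  (first piece 3, then r[8]=51)
r[12] = 76  (first piece 3, then r[9]=57)
One optimal cutting: 3 + 3 + 3 + 3 → €19 + €19 + €19 + €19 = €76.

76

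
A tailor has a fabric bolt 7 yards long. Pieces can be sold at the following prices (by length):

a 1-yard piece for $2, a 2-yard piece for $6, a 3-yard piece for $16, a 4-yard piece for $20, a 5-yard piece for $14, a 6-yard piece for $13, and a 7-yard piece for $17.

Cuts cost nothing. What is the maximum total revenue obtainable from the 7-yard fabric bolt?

Let R[k] be the best obtainable value from length k. For each k, try every first piece i and keep the best of price[i] + R[k−i].
R[1] = 2
R[2] = max(2+2, 6+0) = 6
R[3] = max(2+6, 6+2, 16+0) = 16
R[4] = max(2+16, 6+6, 16+2, 20+0) = 20
R[5] = max(2+20, 6+16, 16+6, 20+2, 14+0) = 22
R[6] = max(2+22, 6+20, 16+16, 20+6, 14+2, 13+0) = 32
R[7] = max(2+32, 6+22, 16+20, …, 13+2, 17+0) = 36
One optimal cutting: 4 + 3 → $20 + $16 = $36.

36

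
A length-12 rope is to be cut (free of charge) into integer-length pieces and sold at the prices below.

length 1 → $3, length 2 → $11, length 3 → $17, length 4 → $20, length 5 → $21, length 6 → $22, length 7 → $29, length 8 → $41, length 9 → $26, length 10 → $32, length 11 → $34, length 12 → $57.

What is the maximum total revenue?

68

Build R[k] bottom-up: R[k] = max over allowed piece i of (p[i] + R[k−i]).
R[1] = 3
R[2] = 11
R[3] = 17
R[4] = 22  (first piece 2, then R[2]=11)
R[5] = 28  (first piece 2, then R[3]=17)
R[6] = 34  (first piece 3, then R[3]=17)
R[7] = 39  (first piece 2, then R[5]=28)
R[8] = 45  (first piece 2, then R[6]=34)
R[9] = 51  (first piece 3, then R[6]=34)
R[10] = 56  (first piece 2, then R[8]=45)
R[11] = 62  (first piece 2, then R[9]=51)
R[12] = 68  (first piece 3, then R[9]=51)
One optimal cutting: 3 + 3 + 3 + 3 → $17 + $17 + $17 + $17 = $68.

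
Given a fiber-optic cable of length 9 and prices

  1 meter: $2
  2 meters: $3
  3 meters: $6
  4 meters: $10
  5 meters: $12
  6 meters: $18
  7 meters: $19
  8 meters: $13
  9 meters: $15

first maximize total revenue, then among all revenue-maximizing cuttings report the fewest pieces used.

Let r[k] be the best obtainable value from length k. For each k, try every first piece i and keep the best of price[i] + r[k−i].
r[1] = 2
r[2] = 4  (first piece 1, then r[1]=2)
r[3] = 6  (first piece 1, then r[2]=4)
r[4] = 10
r[5] = 12  (first piece 1, then r[4]=10)
r[6] = 18
r[7] = 20  (first piece 1, then r[6]=18)
r[8] = 22  (first piece 1, then r[7]=20)
r[9] = 24  (first piece 1, then r[8]=22)
Maximum revenue is $24.
Now minimize piece count subject to staying optimal: for each k, pieces[k] = 1 + min over i with p[i]+r[k−i]=r[k] of pieces[k−i].
pieces[6] = 1
pieces[7] = 2
pieces[8] = 3
pieces[9] = 2

2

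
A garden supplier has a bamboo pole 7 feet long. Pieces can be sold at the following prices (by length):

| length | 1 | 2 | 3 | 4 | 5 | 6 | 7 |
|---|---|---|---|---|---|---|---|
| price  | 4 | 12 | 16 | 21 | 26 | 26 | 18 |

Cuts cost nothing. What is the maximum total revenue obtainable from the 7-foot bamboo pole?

Build r[k] bottom-up: r[k] = max over allowed piece i of (p[i] + r[k−i]).
r[1] = 4
r[2] = max(4+4, 12+0) = 12
r[3] = max(4+12, 12+4, 16+0) = 16
r[4] = max(4+16, 12+12, 16+4, 21+0) = 24
r[5] = max(4+24, 12+16, 16+12, 21+4, 26+0) = 28
r[6] = max(4+28, 12+24, 16+16, 21+12, 26+4, 26+0) = 36
r[7] = max(4+36, 12+28, 16+24, …, 26+4, 18+0) = 40
One optimal cutting: 2 + 2 + 2 + 1 → $12 + $12 + $12 + $4 = $40.

40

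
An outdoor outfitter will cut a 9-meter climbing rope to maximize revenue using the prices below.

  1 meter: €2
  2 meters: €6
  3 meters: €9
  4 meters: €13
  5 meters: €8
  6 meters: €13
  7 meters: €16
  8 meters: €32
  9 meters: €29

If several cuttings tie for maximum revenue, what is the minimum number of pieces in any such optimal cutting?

2

Build r[k] bottom-up: r[k] = max over allowed piece i of (p[i] + r[k−i]).
r[1] = 2
r[2] = 6
r[3] = 9
r[4] = 13
r[5] = 15  (first piece 1, then r[4]=13)
r[6] = 19  (first piece 2, then r[4]=13)
r[7] = 22  (first piece 3, then r[4]=13)
r[8] = 32
r[9] = 34  (first piece 1, then r[8]=32)
Maximum revenue is €34.
Now minimize piece count subject to staying optimal: for each k, pieces[k] = 1 + min over i with p[i]+r[k−i]=r[k] of pieces[k−i].
pieces[6] = 2
pieces[7] = 2
pieces[8] = 1
pieces[9] = 2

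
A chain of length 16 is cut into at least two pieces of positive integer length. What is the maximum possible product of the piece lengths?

324

Fill prod[k] for k=2..16: at each k try every first piece i and multiply by the better of (k−i) uncut or prod[k−i].
Small cases: prod[2]=1, prod[3]=2, prod[4]=4, prod[5]=6, prod[6]=9, prod[7]=12, prod[8]=18.
prod[9] = 3*max(6,9) = 3*9 = 27
prod[10] = 2*max(8,18) = 2*18 = 36
prod[11] = 2*max(9,27) = 2*27 = 54
prod[12] = 3*max(9,27) = 3*27 = 81
prod[13] = 2*max(11,54) = 2*54 = 108
prod[14] = 2*max(12,81) = 2*81 = 162
prod[15] = 3*max(12,81) = 3*81 = 243
prod[16] = 2*max(14,162) = 2*162 = 324
One optimal split: 3 + 3 + 3 + 3 + 2 + 2; product 3*3*3*3*2*2 = 324.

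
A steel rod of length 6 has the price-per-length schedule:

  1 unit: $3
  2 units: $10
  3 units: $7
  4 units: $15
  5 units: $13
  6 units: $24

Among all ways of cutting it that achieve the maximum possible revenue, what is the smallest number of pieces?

3

Build r[k] bottom-up: r[k] = max over allowed piece i of (p[i] + r[k−i]).
r[1] = 3
r[2] = 10
r[3] = 13  (first piece 1, then r[2]=10)
r[4] = 20  (first piece 2, then r[2]=10)
r[5] = 23  (first piece 1, then r[4]=20)
r[6] = 30  (first piece 2, then r[4]=20)
Maximum revenue is $30.
Now minimize piece count subject to staying optimal: for each k, pieces[k] = 1 + min over i with p[i]+r[k−i]=r[k] of pieces[k−i].
pieces[3] = 2
pieces[4] = 2
pieces[5] = 3
pieces[6] = 3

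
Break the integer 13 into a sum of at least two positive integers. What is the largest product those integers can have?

Fill m[k] for k=2..13: at each k try every first piece i and multiply by the better of (k−i) uncut or m[k−i].
m[2] = 1*max(1,0) = 1*1 = 1
m[3] = 1*max(2,1) = 1*2 = 2
m[4] = 2*max(2,1) = 2*2 = 4
m[5] = 2*max(3,2) = 2*3 = 6
m[6] = 3*max(3,2) = 3*3 = 9
m[7] = 2*max(5,6) = 2*6 = 12
m[8] = 2*max(6,9) = 2*9 = 18
m[9] = 3*max(6,9) = 3*9 = 27
m[10] = 2*max(8,18) = 2*18 = 36
m[11] = 2*max(9,27) = 2*27 = 54
m[12] = 3*max(9,27) = 3*27 = 81
m[13] = 2*max(11,54) = 2*54 = 108
One optimal split: 3 + 3 + 3 + 2 + 2; product 3*3*3*2*2 = 108.

108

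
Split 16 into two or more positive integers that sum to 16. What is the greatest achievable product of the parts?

Let P[k] be the best product for length k (with at least one cut). For each first piece i, the rest contributes max(k−i, P[k−i]).
P[2] = 1·max(1,0) = 1·1 = 1
P[3] = max(1·2, 2·1) = 2
P[4] = max(1·3, 2·2, 3·1) = 4
P[5] = max(1·4, 2·3, 3·2, 4·1) = 6
P[6] = max(1·6, 2·4, 3·3, 4·2, 5·1) = 9
P[7] = max(1·9, 2·6, 3·4, 4·3, 5·2, 6·1) = 12
P[8] = max(1·12, 2·9, 3·6, …, 6·2, 7·1) = 18
P[9] = max(1·18, 2·12, 3·9, …, 7·2, 8·1) = 27
P[10] = max(1·27, 2·18, 3·12, …, 8·2, 9·1) = 36
P[11] = max(1·36, 2·27, 3·18, …, 9·2, 10·1) = 54
P[12] = max(1·54, 2·36, 3·27, …, 10·2, 11·1) = 81
P[13] = max(1·81, 2·54, 3·36, …, 11·2, 12·1) = 108
P[14] = max(1·108, 2·81, 3·54, …, 12·2, 13·1) = 162
P[15] = max(1·162, 2·108, 3·81, …, 13·2, 14·1) = 243
P[16] = max(1·243, 2·162, 3·108, …, 14·2, 15·1) = 324
One optimal split: 3 + 3 + 3 + 3 + 2 + 2; product 3·3·3·3·2·2 = 324.

324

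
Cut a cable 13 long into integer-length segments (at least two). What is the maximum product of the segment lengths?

108

Define g[k] = max over 1≤i<k of i · max(k−i, g[k−i]); the inner max lets the remainder stay uncut if that's better.
g[2] = 1·max(1,0) = 1·1 = 1
g[3] = 1·max(2,1) = 1·2 = 2
g[4] = 2·max(2,1) = 2·2 = 4
g[5] = 2·max(3,2) = 2·3 = 6
g[6] = 3·max(3,2) = 3·3 = 9
g[7] = 2·max(5,6) = 2·6 = 12
g[8] = 2·max(6,9) = 2·9 = 18
g[9] = 3·max(6,9) = 3·9 = 27
g[10] = 2·max(8,18) = 2·18 = 36
g[11] = 2·max(9,27) = 2·27 = 54
g[12] = 3·max(9,27) = 3·27 = 81
g[13] = 2·max(11,54) = 2·54 = 108
One optimal split: 3 + 3 + 3 + 2 + 2; product 3·3·3·2·2 = 108.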